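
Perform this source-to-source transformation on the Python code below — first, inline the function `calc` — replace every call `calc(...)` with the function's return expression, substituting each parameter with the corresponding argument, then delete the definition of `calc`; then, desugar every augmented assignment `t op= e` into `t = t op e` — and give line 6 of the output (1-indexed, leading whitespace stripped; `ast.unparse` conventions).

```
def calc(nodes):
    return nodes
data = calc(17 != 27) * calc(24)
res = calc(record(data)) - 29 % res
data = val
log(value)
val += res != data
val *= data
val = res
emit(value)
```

Transformed code:
data = (17 != 27) * 24
res = record(data) - 29 % res
data = val
log(value)
val = val + (res != data)
val = val * data
val = res
emit(value)

val = val * data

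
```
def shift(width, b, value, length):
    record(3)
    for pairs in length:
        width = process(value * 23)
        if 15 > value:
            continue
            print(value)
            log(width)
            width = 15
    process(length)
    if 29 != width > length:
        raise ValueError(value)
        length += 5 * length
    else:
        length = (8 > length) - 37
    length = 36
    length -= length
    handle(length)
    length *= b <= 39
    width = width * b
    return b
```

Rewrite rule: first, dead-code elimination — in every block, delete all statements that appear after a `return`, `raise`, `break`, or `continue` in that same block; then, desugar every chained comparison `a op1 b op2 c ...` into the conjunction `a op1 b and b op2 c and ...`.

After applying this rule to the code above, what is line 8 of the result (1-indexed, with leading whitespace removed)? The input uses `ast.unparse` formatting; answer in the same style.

if 29 != width and width > length:

Transformed code:
def shift(width, b, value, length):
    record(3)
    for pairs in length:
        width = process(value * 23)
        if 15 > value:
            continue
    process(length)
    if 29 != width and width > length:
        raise ValueError(value)
    else:
        length = (8 > length) - 37
    length = 36
    length -= length
    handle(length)
    length *= b <= 39
    width = width * b
    return b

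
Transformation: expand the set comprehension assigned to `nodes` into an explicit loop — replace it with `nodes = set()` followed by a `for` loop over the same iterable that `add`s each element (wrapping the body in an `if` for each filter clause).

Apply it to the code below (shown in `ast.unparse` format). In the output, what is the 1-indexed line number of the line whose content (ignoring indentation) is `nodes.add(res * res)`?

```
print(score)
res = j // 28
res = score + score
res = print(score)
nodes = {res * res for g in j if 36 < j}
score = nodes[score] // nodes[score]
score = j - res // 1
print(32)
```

Transformed code:
print(score)
res = j // 28
res = score + score
res = print(score)
nodes = set()
for g in j:
    if 36 < j:
        nodes.add(res * res)
score = nodes[score] // nodes[score]
score = j - res // 1
print(32)

8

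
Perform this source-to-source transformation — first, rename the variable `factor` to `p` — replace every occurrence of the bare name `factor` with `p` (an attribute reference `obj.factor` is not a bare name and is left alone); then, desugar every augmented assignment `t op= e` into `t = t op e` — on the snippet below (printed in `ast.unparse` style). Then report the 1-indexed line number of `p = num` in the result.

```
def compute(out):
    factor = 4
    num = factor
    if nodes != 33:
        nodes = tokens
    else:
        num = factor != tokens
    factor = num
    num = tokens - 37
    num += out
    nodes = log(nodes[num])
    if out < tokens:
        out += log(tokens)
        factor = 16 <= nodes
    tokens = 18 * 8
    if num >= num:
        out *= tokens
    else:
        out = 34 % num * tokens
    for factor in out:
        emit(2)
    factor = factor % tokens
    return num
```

Transformed code:
def compute(out):
    p = 4
    num = p
    if nodes != 33:
        nodes = tokens
    else:
        num = p != tokens
    p = num
    num = tokens - 37
    num = num + out
    nodes = log(nodes[num])
    if out < tokens:
        out = out + log(tokens)
        p = 16 <= nodes
    tokens = 18 * 8
    if num >= num:
        out = out * tokens
    else:
        out = 34 % num * tokens
    for p in out:
        emit(2)
    p = p % tokens
    return num

8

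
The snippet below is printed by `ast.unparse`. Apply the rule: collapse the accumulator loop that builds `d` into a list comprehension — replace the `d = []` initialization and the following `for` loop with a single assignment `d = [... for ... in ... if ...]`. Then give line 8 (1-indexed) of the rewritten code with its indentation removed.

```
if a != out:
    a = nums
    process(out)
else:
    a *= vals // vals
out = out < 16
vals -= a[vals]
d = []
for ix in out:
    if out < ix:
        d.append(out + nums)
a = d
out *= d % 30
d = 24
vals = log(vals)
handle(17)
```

d = [out + nums for ix in out if out < ix]

Transformed code:
if a != out:
    a = nums
    process(out)
else:
    a *= vals // vals
out = out < 16
vals -= a[vals]
d = [out + nums for ix in out if out < ix]
a = d
out *= d % 30
d = 24
vals = log(vals)
handle(17)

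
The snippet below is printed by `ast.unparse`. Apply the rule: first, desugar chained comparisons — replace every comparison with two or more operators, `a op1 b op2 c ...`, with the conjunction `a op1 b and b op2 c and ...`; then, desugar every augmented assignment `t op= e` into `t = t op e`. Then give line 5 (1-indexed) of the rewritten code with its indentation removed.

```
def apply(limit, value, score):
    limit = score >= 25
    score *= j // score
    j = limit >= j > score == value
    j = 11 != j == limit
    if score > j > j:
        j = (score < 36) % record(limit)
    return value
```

Transformed code:
def apply(limit, value, score):
    limit = score >= 25
    score = score * (j // score)
    j = limit >= j and j > score and (score == value)
    j = 11 != j and j == limit
    if score > j and j > j:
        j = (score < 36) % record(limit)
    return value

j = 11 != j and j == limit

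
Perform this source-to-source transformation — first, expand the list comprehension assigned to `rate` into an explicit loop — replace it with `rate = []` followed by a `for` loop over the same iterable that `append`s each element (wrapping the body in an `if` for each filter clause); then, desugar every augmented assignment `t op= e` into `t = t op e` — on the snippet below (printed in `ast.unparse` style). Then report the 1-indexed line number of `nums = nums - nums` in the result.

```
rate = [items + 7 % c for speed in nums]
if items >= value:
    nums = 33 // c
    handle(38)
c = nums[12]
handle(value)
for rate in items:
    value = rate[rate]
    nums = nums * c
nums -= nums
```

Transformed code:
rate = []
for speed in nums:
    rate.append(items + 7 % c)
if items >= value:
    nums = 33 // c
    handle(38)
c = nums[12]
handle(value)
for rate in items:
    value = rate[rate]
    nums = nums * c
nums = nums - nums

12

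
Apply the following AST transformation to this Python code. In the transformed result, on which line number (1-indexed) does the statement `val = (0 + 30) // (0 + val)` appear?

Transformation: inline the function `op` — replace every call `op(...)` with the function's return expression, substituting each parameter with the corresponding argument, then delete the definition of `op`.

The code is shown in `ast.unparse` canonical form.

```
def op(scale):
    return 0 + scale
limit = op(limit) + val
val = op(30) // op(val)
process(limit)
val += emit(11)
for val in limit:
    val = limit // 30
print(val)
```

Transformed code:
limit = 0 + limit + val
val = (0 + 30) // (0 + val)
process(limit)
val += emit(11)
for val in limit:
    val = limit // 30
print(val)

2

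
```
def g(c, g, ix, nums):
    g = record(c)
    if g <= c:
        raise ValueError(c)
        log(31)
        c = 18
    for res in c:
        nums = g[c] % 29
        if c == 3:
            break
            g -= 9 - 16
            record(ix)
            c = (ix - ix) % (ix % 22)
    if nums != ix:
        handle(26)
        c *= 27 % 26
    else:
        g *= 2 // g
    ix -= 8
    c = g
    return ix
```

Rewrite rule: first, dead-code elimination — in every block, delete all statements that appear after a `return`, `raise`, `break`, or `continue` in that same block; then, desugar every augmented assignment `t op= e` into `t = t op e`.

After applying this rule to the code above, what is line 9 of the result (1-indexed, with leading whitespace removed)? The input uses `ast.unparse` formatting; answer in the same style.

Transformed code:
def g(c, g, ix, nums):
    g = record(c)
    if g <= c:
        raise ValueError(c)
    for res in c:
        nums = g[c] % 29
        if c == 3:
            break
    if nums != ix:
        handle(26)
        c = c * (27 % 26)
    else:
        g = g * (2 // g)
    ix = ix - 8
    c = g
    return ix

if nums != ix:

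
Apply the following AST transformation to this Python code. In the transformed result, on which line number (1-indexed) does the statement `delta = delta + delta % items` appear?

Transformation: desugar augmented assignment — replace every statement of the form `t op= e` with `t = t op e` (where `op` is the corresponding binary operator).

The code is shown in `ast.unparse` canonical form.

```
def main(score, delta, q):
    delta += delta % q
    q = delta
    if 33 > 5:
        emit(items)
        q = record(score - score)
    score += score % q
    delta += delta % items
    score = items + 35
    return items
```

8

Transformed code:
def main(score, delta, q):
    delta = delta + delta % q
    q = delta
    if 33 > 5:
        emit(items)
        q = record(score - score)
    score = score + score % q
    delta = delta + delta % items
    score = items + 35
    return items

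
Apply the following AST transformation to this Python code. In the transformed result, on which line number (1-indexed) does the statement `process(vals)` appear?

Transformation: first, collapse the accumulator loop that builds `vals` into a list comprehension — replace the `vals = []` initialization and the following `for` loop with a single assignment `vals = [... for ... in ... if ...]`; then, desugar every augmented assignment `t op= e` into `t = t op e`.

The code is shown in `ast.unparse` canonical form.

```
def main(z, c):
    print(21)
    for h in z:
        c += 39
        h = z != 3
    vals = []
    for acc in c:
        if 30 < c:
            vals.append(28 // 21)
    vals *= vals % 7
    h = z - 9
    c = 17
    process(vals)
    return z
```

10

Transformed code:
def main(z, c):
    print(21)
    for h in z:
        c = c + 39
        h = z != 3
    vals = [28 // 21 for acc in c if 30 < c]
    vals = vals * (vals % 7)
    h = z - 9
    c = 17
    process(vals)
    return z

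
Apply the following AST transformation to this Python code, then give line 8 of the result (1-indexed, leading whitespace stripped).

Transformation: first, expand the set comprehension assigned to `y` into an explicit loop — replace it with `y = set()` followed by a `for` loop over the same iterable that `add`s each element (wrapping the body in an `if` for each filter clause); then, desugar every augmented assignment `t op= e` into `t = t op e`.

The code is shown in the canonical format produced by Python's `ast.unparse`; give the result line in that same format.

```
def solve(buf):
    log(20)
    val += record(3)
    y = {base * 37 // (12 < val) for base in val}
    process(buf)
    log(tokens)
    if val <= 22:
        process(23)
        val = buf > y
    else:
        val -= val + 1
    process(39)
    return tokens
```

Transformed code:
def solve(buf):
    log(20)
    val = val + record(3)
    y = set()
    for base in val:
        y.add(base * 37 // (12 < val))
    process(buf)
    log(tokens)
    if val <= 22:
        process(23)
        val = buf > y
    else:
        val = val - (val + 1)
    process(39)
    return tokens

log(tokens)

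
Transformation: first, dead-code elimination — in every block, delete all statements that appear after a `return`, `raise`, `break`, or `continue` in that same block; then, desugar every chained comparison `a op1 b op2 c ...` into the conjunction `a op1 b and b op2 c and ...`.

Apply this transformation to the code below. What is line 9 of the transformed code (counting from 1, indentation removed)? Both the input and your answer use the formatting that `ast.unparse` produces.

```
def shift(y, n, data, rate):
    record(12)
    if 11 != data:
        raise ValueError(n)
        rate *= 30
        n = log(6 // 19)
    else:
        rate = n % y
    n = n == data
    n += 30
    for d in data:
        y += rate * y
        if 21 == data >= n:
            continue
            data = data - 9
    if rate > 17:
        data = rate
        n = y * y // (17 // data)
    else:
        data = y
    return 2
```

for d in data:

Transformed code:
def shift(y, n, data, rate):
    record(12)
    if 11 != data:
        raise ValueError(n)
    else:
        rate = n % y
    n = n == data
    n += 30
    for d in data:
        y += rate * y
        if 21 == data and data >= n:
            continue
    if rate > 17:
        data = rate
        n = y * y // (17 // data)
    else:
        data = y
    return 2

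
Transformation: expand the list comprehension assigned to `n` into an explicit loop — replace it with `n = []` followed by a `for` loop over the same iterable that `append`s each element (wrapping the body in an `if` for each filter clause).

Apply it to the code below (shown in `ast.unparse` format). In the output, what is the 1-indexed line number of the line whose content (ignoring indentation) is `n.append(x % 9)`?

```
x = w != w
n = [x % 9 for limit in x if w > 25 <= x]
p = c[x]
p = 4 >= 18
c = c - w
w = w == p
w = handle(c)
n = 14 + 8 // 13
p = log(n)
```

Transformed code:
x = w != w
n = []
for limit in x:
    if w > 25 <= x:
        n.append(x % 9)
p = c[x]
p = 4 >= 18
c = c - w
w = w == p
w = handle(c)
n = 14 + 8 // 13
p = log(n)

5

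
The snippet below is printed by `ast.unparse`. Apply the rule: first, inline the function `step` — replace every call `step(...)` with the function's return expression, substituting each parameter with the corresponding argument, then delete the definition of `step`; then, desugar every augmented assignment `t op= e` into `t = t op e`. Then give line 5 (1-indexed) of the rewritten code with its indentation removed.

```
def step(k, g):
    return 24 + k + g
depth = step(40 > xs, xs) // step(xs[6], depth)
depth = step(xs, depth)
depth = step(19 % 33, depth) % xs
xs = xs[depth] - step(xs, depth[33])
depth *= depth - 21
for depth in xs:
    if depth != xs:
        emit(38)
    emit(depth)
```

depth = depth * (depth - 21)

Transformed code:
depth = (24 + (40 > xs) + xs) // (24 + xs[6] + depth)
depth = 24 + xs + depth
depth = (24 + 19 % 33 + depth) % xs
xs = xs[depth] - (24 + xs + depth[33])
depth = depth * (depth - 21)
for depth in xs:
    if depth != xs:
        emit(38)
    emit(depth)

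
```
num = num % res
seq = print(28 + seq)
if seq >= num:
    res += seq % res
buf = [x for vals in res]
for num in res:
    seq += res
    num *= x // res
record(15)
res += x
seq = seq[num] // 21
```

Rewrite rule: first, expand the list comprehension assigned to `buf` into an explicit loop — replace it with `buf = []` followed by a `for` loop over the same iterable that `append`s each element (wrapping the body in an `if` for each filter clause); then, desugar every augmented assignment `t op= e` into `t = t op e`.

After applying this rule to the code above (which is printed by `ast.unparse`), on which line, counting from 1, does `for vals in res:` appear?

6

Transformed code:
num = num % res
seq = print(28 + seq)
if seq >= num:
    res = res + seq % res
buf = []
for vals in res:
    buf.append(x)
for num in res:
    seq = seq + res
    num = num * (x // res)
record(15)
res = res + x
seq = seq[num] // 21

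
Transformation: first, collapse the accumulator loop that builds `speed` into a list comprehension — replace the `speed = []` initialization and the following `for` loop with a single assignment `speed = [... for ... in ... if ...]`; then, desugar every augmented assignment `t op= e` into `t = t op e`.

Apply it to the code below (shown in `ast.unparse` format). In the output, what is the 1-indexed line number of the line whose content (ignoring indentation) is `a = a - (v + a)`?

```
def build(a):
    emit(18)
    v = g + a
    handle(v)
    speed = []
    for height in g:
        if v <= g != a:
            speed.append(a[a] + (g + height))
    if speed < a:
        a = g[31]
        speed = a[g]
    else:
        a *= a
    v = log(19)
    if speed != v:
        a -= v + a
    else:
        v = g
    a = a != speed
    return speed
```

Transformed code:
def build(a):
    emit(18)
    v = g + a
    handle(v)
    speed = [a[a] + (g + height) for height in g if v <= g != a]
    if speed < a:
        a = g[31]
        speed = a[g]
    else:
        a = a * a
    v = log(19)
    if speed != v:
        a = a - (v + a)
    else:
        v = g
    a = a != speed
    return speed

13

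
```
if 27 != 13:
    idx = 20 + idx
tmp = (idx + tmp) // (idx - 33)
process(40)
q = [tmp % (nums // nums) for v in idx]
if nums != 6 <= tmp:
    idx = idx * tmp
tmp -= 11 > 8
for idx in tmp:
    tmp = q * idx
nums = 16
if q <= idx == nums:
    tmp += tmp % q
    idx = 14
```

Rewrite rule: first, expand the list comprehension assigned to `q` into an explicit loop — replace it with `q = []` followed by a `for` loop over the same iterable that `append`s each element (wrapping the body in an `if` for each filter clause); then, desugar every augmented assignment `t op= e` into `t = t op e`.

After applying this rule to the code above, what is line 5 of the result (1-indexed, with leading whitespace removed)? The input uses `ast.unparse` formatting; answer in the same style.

q = []

Transformed code:
if 27 != 13:
    idx = 20 + idx
tmp = (idx + tmp) // (idx - 33)
process(40)
q = []
for v in idx:
    q.append(tmp % (nums // nums))
if nums != 6 <= tmp:
    idx = idx * tmp
tmp = tmp - (11 > 8)
for idx in tmp:
    tmp = q * idx
nums = 16
if q <= idx == nums:
    tmp = tmp + tmp % q
    idx = 14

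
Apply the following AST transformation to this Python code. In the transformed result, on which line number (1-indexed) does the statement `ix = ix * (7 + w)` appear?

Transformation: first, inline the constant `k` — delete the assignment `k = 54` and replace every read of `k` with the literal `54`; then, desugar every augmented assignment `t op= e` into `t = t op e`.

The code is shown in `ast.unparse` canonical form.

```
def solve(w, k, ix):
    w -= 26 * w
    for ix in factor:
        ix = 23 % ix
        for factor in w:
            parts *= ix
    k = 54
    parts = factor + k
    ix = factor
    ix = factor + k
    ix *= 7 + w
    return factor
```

10

Transformed code:
def solve(w, k, ix):
    w = w - 26 * w
    for ix in factor:
        ix = 23 % ix
        for factor in w:
            parts = parts * ix
    parts = factor + 54
    ix = factor
    ix = factor + 54
    ix = ix * (7 + w)
    return factor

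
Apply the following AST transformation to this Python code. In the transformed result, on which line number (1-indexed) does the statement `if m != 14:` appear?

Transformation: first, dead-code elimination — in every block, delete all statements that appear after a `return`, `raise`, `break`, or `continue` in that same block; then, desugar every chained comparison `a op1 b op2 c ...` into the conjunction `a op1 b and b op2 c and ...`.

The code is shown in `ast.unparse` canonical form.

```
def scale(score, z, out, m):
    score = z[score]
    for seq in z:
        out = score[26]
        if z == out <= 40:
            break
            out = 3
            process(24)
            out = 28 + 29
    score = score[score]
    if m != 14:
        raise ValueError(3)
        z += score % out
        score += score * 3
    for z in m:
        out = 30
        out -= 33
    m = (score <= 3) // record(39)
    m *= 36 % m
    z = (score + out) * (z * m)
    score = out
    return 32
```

8

Transformed code:
def scale(score, z, out, m):
    score = z[score]
    for seq in z:
        out = score[26]
        if z == out and out <= 40:
            break
    score = score[score]
    if m != 14:
        raise ValueError(3)
    for z in m:
        out = 30
        out -= 33
    m = (score <= 3) // record(39)
    m *= 36 % m
    z = (score + out) * (z * m)
    score = out
    return 32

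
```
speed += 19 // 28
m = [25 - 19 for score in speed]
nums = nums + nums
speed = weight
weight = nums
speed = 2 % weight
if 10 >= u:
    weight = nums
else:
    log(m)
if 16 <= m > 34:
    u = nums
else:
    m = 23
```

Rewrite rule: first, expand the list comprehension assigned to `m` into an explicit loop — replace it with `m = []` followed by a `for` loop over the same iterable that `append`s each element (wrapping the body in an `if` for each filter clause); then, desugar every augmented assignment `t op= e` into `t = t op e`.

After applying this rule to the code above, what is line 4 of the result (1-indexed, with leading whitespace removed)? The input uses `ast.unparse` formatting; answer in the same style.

Transformed code:
speed = speed + 19 // 28
m = []
for score in speed:
    m.append(25 - 19)
nums = nums + nums
speed = weight
weight = nums
speed = 2 % weight
if 10 >= u:
    weight = nums
else:
    log(m)
if 16 <= m > 34:
    u = nums
else:
    m = 23

m.append(25 - 19)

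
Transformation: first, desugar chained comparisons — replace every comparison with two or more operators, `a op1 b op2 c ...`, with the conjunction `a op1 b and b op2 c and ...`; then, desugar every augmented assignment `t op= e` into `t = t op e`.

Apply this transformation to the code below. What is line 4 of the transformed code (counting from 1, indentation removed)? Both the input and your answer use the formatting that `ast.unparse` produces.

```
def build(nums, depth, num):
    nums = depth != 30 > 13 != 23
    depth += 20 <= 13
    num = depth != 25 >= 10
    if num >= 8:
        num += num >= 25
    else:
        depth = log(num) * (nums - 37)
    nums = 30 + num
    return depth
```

num = depth != 25 and 25 >= 10

Transformed code:
def build(nums, depth, num):
    nums = depth != 30 and 30 > 13 and (13 != 23)
    depth = depth + (20 <= 13)
    num = depth != 25 and 25 >= 10
    if num >= 8:
        num = num + (num >= 25)
    else:
        depth = log(num) * (nums - 37)
    nums = 30 + num
    return depth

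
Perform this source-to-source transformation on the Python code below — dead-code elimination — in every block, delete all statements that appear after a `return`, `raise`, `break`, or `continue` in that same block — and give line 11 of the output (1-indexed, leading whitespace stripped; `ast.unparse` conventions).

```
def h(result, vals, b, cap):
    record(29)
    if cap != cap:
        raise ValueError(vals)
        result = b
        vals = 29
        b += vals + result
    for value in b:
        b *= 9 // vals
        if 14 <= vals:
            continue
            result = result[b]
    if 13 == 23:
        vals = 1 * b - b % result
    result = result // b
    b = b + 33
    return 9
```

Transformed code:
def h(result, vals, b, cap):
    record(29)
    if cap != cap:
        raise ValueError(vals)
    for value in b:
        b *= 9 // vals
        if 14 <= vals:
            continue
    if 13 == 23:
        vals = 1 * b - b % result
    result = result // b
    b = b + 33
    return 9

result = result // b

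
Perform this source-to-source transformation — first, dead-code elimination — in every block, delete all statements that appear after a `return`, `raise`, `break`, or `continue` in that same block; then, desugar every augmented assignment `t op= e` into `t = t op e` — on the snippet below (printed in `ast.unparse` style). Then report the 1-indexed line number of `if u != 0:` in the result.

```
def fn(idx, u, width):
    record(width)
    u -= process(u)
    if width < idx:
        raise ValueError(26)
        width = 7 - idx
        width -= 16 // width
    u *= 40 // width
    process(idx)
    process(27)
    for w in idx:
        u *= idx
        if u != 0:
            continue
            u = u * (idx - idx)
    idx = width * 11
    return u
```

Transformed code:
def fn(idx, u, width):
    record(width)
    u = u - process(u)
    if width < idx:
        raise ValueError(26)
    u = u * (40 // width)
    process(idx)
    process(27)
    for w in idx:
        u = u * idx
        if u != 0:
            continue
    idx = width * 11
    return u

11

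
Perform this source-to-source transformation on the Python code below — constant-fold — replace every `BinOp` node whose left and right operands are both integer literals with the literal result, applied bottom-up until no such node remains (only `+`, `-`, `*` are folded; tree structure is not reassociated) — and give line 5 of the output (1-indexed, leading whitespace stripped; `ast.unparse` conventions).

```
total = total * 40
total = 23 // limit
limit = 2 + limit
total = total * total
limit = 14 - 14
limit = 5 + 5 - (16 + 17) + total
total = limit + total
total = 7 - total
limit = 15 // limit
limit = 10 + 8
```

Transformed code:
total = total * 40
total = 23 // limit
limit = 2 + limit
total = total * total
limit = 0
limit = -23 + total
total = limit + total
total = 7 - total
limit = 15 // limit
limit = 18

limit = 0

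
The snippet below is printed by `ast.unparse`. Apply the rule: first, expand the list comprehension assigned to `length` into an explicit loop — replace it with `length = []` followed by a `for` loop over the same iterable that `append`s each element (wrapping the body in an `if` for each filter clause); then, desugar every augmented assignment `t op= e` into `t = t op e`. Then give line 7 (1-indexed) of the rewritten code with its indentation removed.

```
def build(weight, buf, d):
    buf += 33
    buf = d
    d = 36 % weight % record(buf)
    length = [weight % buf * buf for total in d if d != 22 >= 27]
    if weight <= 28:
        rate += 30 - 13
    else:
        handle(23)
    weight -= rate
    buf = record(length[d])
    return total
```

if d != 22 >= 27:

Transformed code:
def build(weight, buf, d):
    buf = buf + 33
    buf = d
    d = 36 % weight % record(buf)
    length = []
    for total in d:
        if d != 22 >= 27:
            length.append(weight % buf * buf)
    if weight <= 28:
        rate = rate + (30 - 13)
    else:
        handle(23)
    weight = weight - rate
    buf = record(length[d])
    return total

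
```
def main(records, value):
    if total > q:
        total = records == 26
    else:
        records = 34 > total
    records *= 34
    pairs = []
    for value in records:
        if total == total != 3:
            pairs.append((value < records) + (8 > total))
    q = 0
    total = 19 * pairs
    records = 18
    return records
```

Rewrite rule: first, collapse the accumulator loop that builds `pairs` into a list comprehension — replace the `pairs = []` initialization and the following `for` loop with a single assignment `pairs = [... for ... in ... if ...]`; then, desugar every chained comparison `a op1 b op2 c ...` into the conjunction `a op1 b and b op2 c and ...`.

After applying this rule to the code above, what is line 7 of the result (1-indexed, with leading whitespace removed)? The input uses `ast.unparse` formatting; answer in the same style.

Transformed code:
def main(records, value):
    if total > q:
        total = records == 26
    else:
        records = 34 > total
    records *= 34
    pairs = [(value < records) + (8 > total) for value in records if total == total and total != 3]
    q = 0
    total = 19 * pairs
    records = 18
    return records

pairs = [(value < records) + (8 > total) for value in records if total == total and total != 3]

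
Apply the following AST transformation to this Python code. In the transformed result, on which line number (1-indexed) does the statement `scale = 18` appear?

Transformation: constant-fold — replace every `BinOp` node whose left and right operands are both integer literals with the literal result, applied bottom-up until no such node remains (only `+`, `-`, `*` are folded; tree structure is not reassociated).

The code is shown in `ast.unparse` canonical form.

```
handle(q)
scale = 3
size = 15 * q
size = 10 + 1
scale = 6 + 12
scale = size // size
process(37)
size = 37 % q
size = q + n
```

Transformed code:
handle(q)
scale = 3
size = 15 * q
size = 11
scale = 18
scale = size // size
process(37)
size = 37 % q
size = q + n

5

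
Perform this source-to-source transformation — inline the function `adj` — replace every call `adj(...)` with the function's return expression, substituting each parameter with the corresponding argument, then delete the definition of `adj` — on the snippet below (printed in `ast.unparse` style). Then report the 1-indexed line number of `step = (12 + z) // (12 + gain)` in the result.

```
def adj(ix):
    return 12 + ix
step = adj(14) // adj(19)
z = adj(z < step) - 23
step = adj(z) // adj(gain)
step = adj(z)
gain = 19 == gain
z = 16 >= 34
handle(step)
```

3

Transformed code:
step = (12 + 14) // (12 + 19)
z = 12 + (z < step) - 23
step = (12 + z) // (12 + gain)
step = 12 + z
gain = 19 == gain
z = 16 >= 34
handle(step)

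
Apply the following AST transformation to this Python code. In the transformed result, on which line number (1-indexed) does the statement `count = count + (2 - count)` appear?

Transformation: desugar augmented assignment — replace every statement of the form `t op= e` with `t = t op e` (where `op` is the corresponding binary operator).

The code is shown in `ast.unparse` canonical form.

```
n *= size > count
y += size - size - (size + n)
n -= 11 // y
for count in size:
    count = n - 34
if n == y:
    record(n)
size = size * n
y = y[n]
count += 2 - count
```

10

Transformed code:
n = n * (size > count)
y = y + (size - size - (size + n))
n = n - 11 // y
for count in size:
    count = n - 34
if n == y:
    record(n)
size = size * n
y = y[n]
count = count + (2 - count)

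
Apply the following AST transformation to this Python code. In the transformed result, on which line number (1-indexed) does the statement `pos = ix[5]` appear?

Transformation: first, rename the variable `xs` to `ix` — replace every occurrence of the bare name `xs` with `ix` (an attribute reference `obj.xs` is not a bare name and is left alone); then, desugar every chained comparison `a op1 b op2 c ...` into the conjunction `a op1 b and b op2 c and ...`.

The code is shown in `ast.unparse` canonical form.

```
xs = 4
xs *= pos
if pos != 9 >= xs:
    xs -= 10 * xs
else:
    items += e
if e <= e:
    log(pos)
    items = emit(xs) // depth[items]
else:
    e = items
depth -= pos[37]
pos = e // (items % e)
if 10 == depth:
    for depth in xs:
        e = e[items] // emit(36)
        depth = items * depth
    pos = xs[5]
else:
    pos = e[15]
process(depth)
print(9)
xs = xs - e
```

Transformed code:
ix = 4
ix *= pos
if pos != 9 and 9 >= ix:
    ix -= 10 * ix
else:
    items += e
if e <= e:
    log(pos)
    items = emit(ix) // depth[items]
else:
    e = items
depth -= pos[37]
pos = e // (items % e)
if 10 == depth:
    for depth in ix:
        e = e[items] // emit(36)
        depth = items * depth
    pos = ix[5]
else:
    pos = e[15]
process(depth)
print(9)
ix = ix - e

18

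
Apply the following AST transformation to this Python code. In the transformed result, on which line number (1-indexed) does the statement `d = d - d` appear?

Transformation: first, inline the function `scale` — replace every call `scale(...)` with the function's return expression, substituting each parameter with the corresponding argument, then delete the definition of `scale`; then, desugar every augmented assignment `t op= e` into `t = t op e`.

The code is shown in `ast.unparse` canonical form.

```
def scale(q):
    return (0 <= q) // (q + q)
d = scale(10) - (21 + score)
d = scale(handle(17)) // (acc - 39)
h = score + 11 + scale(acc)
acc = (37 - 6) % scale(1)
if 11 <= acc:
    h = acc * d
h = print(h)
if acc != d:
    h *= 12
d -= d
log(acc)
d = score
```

Transformed code:
d = (0 <= 10) // (10 + 10) - (21 + score)
d = (0 <= handle(17)) // (handle(17) + handle(17)) // (acc - 39)
h = score + 11 + (0 <= acc) // (acc + acc)
acc = (37 - 6) % ((0 <= 1) // (1 + 1))
if 11 <= acc:
    h = acc * d
h = print(h)
if acc != d:
    h = h * 12
d = d - d
log(acc)
d = score

10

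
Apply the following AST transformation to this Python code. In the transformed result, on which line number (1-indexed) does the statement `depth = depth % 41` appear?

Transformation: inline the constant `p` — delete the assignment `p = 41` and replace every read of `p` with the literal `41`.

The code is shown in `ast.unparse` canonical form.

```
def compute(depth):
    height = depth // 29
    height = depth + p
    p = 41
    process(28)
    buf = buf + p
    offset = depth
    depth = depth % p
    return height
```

Transformed code:
def compute(depth):
    height = depth // 29
    height = depth + 41
    process(28)
    buf = buf + 41
    offset = depth
    depth = depth % 41
    return height

7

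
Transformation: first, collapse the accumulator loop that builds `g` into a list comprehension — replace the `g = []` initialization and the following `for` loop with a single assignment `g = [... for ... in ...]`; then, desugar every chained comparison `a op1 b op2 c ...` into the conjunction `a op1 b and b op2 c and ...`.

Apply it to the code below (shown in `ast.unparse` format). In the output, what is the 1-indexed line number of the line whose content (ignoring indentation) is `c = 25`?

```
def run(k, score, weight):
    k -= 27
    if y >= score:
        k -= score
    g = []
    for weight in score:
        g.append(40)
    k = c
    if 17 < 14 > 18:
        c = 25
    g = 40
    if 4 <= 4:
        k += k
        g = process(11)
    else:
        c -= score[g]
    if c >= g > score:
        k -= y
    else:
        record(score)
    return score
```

Transformed code:
def run(k, score, weight):
    k -= 27
    if y >= score:
        k -= score
    g = [40 for weight in score]
    k = c
    if 17 < 14 and 14 > 18:
        c = 25
    g = 40
    if 4 <= 4:
        k += k
        g = process(11)
    else:
        c -= score[g]
    if c >= g and g > score:
        k -= y
    else:
        record(score)
    return score

8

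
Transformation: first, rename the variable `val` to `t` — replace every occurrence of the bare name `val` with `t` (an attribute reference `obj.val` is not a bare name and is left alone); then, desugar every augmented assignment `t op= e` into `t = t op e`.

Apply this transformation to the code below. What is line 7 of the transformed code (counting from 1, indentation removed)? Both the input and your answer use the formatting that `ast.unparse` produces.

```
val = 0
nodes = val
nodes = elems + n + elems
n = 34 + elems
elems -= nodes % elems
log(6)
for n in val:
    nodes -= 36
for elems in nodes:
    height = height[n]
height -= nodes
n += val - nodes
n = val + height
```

Transformed code:
t = 0
nodes = t
nodes = elems + n + elems
n = 34 + elems
elems = elems - nodes % elems
log(6)
for n in t:
    nodes = nodes - 36
for elems in nodes:
    height = height[n]
height = height - nodes
n = n + (t - nodes)
n = t + height

for n in t:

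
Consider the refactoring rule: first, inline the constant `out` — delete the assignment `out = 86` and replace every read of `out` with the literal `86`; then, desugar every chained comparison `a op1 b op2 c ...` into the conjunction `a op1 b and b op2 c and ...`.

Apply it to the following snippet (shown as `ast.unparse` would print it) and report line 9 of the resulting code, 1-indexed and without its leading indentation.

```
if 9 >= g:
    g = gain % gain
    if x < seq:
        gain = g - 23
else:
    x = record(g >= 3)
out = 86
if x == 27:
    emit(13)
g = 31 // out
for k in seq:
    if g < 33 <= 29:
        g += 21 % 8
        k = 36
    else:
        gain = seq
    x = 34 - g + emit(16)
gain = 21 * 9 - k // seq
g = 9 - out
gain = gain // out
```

g = 31 // 86

Transformed code:
if 9 >= g:
    g = gain % gain
    if x < seq:
        gain = g - 23
else:
    x = record(g >= 3)
if x == 27:
    emit(13)
g = 31 // 86
for k in seq:
    if g < 33 and 33 <= 29:
        g += 21 % 8
        k = 36
    else:
        gain = seq
    x = 34 - g + emit(16)
gain = 21 * 9 - k // seq
g = 9 - 86
gain = gain // 86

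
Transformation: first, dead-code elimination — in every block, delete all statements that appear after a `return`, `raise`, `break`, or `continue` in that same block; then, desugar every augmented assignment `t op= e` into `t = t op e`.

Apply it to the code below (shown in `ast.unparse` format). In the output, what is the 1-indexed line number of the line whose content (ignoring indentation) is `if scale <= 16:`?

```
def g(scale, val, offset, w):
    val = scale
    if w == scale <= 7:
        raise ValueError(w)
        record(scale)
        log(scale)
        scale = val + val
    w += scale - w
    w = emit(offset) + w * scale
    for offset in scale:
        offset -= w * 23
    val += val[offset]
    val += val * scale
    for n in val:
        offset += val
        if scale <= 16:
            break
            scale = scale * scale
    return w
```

13

Transformed code:
def g(scale, val, offset, w):
    val = scale
    if w == scale <= 7:
        raise ValueError(w)
    w = w + (scale - w)
    w = emit(offset) + w * scale
    for offset in scale:
        offset = offset - w * 23
    val = val + val[offset]
    val = val + val * scale
    for n in val:
        offset = offset + val
        if scale <= 16:
            break
    return w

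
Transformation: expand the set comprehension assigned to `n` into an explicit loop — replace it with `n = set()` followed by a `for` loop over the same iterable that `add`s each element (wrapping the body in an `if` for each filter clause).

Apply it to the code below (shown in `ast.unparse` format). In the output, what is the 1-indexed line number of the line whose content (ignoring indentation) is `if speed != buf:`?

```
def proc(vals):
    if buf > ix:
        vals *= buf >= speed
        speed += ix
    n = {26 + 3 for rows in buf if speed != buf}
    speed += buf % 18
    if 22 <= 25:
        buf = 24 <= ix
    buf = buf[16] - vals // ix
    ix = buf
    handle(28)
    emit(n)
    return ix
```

7

Transformed code:
def proc(vals):
    if buf > ix:
        vals *= buf >= speed
        speed += ix
    n = set()
    for rows in buf:
        if speed != buf:
            n.add(26 + 3)
    speed += buf % 18
    if 22 <= 25:
        buf = 24 <= ix
    buf = buf[16] - vals // ix
    ix = buf
    handle(28)
    emit(n)
    return ix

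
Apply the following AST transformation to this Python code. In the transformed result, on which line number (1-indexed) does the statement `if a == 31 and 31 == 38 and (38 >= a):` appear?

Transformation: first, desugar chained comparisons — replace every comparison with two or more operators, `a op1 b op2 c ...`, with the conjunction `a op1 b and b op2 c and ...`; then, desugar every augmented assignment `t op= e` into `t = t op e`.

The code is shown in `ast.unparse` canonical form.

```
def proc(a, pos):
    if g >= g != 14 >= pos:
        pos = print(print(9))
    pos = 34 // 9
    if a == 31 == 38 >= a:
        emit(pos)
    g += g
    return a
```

Transformed code:
def proc(a, pos):
    if g >= g and g != 14 and (14 >= pos):
        pos = print(print(9))
    pos = 34 // 9
    if a == 31 and 31 == 38 and (38 >= a):
        emit(pos)
    g = g + g
    return a

5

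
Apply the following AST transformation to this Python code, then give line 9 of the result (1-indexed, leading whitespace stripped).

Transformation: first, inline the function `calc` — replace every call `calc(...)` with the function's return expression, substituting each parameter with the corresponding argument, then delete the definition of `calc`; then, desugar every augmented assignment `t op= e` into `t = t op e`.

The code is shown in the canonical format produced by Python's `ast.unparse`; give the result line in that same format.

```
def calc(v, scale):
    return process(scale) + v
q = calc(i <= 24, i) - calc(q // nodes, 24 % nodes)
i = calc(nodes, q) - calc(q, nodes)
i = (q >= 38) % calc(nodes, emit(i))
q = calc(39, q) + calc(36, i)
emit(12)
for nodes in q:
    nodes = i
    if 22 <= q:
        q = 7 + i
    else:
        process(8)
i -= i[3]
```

q = 7 + i

Transformed code:
q = process(i) + (i <= 24) - (process(24 % nodes) + q // nodes)
i = process(q) + nodes - (process(nodes) + q)
i = (q >= 38) % (process(emit(i)) + nodes)
q = process(q) + 39 + (process(i) + 36)
emit(12)
for nodes in q:
    nodes = i
    if 22 <= q:
        q = 7 + i
    else:
        process(8)
i = i - i[3]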